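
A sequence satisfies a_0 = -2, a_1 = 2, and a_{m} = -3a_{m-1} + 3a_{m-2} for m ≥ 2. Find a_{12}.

-6894882

The ordinary generating function has denominator 1 + 3x - 3x^2.
Iterating the recurrence: a_0,…,a_{12} = -2, 2, -12, 42, -162, 612, -2322, 8802, -33372, 126522, -479682, 1818612, -6894882.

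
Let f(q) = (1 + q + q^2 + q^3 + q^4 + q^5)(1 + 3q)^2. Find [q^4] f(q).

(1 + q + q^2 + q^3 + q^4 + q^5) has coefficients 1,1,1,1,1 for degrees 0…4.
(1 + 3q)^2 has coefficients 1,6,9,0,0 for degrees 0…4.
[q^4] = 1·0 + 1·0 + 1·9 + 1·6 + 1·1 = 16.

16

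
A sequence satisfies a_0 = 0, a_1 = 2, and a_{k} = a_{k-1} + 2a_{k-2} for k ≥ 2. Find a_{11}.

1366

The ordinary generating function has denominator 1 - x - 2x^2.
Iterating the recurrence: a_0,…,a_{11} = 0, 2, 2, 6, 10, 22, 42, 86, 170, 342, 682, 1366.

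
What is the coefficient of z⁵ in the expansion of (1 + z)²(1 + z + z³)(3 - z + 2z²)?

5

(1 + z)² has coefficients 1,2,1 for degrees 0…2.
(1 + z + z³) has coefficients 1,1,0,1,0,0 for degrees 0…5.
Finally multiplying by (3 - z + 2z²), the product of all factors after the first has coefficients 3,2,1,5,-1,2 for degrees 0…5.
[z⁵] = 1·2 + 2·(-1) + 1·5 = 5.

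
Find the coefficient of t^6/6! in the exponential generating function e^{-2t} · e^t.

1

The EGF product rule gives c_6 = Σ_{k_1+k_2=6} C(6; k_1,k_2) · ∏ g_i(k_i), where e^{-2t} gives (-2)^k; e^t gives (1)^k.
g_1(k) for k = 0…6: 1, -2, 4, -8, 16, -32, 64.
g_2(k) for k = 0…6: 1, 1, 1, 1, 1, 1, 1.
c_6 = Σ_k C(6,k)·g_1(k)·g_2(6−k) = 1·1·1 + 6·(-2)·1 + 15·4·1 + 20·(-8)·1 + 15·16·1 + 6·(-32)·1 + 1·64·1 = 1 − 12 + 60 − 160 + 240 − 192 + 64 = 1.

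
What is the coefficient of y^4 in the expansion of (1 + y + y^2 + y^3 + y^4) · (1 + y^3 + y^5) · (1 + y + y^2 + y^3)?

6

(1 + y + y^2 + y^3 + y^4) has coefficients 1,1,1,1,1 for degrees 0…4.
(1 + y^3 + y^5) has coefficients 1,0,0,1,0 for degrees 0…4.
Finally multiplying by (1 + y + y^2 + y^3), the product of all factors after the first has coefficients 1,1,1,2,1 for degrees 0…4.
[y^4] = 1·1 + 1·2 + 1·1 + 1·1 + 1·1 = 6.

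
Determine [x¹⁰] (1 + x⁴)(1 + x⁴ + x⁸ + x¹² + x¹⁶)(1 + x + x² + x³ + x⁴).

(1 + x⁴) has coefficients 1,0,0,0,1 for degrees 0…4.
(1 + x⁴ + x⁸ + x¹² + x¹⁶) has coefficients 1,0,0,0,1,0,0,0,1,0,0 for degrees 0…10.
Finally multiplying by (1 + x + x² + x³ + x⁴), the product of all factors after the first has coefficients 1,1,1,1,2,1,1,1,2,1,1 for degrees 0…10.
[x¹⁰] = 1·1 + 1·1 = 2.

2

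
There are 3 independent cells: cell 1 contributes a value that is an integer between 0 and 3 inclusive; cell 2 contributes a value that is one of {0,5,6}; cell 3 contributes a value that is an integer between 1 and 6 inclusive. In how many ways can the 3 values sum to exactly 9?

8

The generating function for the choices is (1 + z + z^2 + z^3)·(1 + z^5 + z^6)·(z + z^2 + z^3 + z^4 + z^5 + z^6); the count is [z^9].
(1 + z + z^2 + z^3) has coefficients 1,1,1,1 for degrees 0…3.
(1 + z^5 + z^6) has coefficients 1,0,0,0,0,1,1,0,0,0 for degrees 0…9.
Finally multiplying by (z + z^2 + z^3 + z^4 + z^5 + z^6), the product of all factors after the first has coefficients 0,1,1,1,1,1,2,2,2,2 for degrees 0…9.
[z^9] = 1·2 + 1·2 + 1·2 + 1·2 = 8.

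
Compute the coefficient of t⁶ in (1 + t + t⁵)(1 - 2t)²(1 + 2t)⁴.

132

(1 + t + t⁵) has coefficients 1,1,0,0,0,1 for degrees 0…5.
(1 - 2t)² has coefficients 1,-4,4,0,0,0,0 for degrees 0…6.
Finally multiplying by (1 + 2t)⁴, the product of all factors after the first has coefficients 1,4,-4,-32,-16,64,64 for degrees 0…6.
[t⁶] = 1·64 + 1·64 + 1·4 = 132.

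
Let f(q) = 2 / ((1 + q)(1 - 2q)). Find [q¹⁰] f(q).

Partial fractions give a closed form: a_n = (2/3)·(-1)^n + (4/3)·2^n.
At n = 10: a_10 = 1366.

1366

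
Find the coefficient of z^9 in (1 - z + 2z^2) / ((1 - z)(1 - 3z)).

The denominator gives the recurrence a_n = 4a_(n−1) − 3a_(n−2) for n ≥ 3; the numerator fixes a_0 = 1, a_1 = 3, a_2 = 11.
Iterating: 1, 3, 11, 35, 107, 323, 971, 2915, 8747, 26243, so a_9 = 26243.

26243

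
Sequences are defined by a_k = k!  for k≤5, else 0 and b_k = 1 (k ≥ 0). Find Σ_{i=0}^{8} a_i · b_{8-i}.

154

The convolution is the x^8 coefficient of A(x)B(x).
Σ = 1·1 + 1·1 + 2·1 + 6·1 + 24·1 + 120·1 + 0·1 + 0·1 + 0·1 = 154.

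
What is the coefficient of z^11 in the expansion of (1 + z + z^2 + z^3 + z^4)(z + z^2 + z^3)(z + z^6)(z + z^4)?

(1 + z + z^2 + z^3 + z^4) has coefficients 1,1,1,1,1 for degrees 0…4.
(z + z^2 + z^3) has coefficients 0,1,1,1,0,0,0,0,0,0,0,0 for degrees 0…11.
Multiplying by (z + z^6) gives running coefficients 0,0,1,1,1,0,0,1,1,1,0,0 for degrees 0…11.
Finally multiplying by (z + z^4), the product of all factors after the first has coefficients 0,0,0,1,1,1,1,1,2,1,1,1 for degrees 0…11.
[z^11] = 1·1 + 1·1 + 1·1 + 1·2 + 1·1 = 6.

6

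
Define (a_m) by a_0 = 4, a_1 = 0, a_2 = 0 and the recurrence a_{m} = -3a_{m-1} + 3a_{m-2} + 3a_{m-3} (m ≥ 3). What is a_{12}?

The ordinary generating function has denominator 1 + 3t - 3t^2 - 3t^3.
Iterating the recurrence: a_0,…,a_{12} = 4, 0, 0, 12, -36, 144, -504, 1836, -6588, 23760, -85536, 308124, -1109700.

-1109700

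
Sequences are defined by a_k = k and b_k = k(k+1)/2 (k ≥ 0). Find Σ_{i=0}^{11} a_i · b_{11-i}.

715

The convolution is the t^11 coefficient of A(t)B(t).
Σ = 0·66 + 1·55 + 2·45 + 3·36 + 4·28 + 5·21 + 6·15 + 7·10 + 8·6 + 9·3 + 10·1 + 11·0 = 715.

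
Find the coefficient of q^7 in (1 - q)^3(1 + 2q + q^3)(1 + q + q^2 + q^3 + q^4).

(1 - q)^3 has coefficients 1,-3,3,-1 for degrees 0…3.
(1 + 2q + q^3) has coefficients 1,2,0,1,0,0,0,0 for degrees 0…7.
Finally multiplying by (1 + q + q^2 + q^3 + q^4), the product of all factors after the first has coefficients 1,3,3,4,4,3,1,1 for degrees 0…7.
[q^7] = 1·1 − 3·1 + 3·3 − 1·4 = 3.

3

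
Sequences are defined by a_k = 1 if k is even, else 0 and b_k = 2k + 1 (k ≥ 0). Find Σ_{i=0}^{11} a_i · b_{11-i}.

78

The convolution is the x^11 coefficient of A(x)B(x).
Σ = 1·23 + 0·21 + 1·19 + 0·17 + 1·15 + 0·13 + 1·11 + 0·9 + 1·7 + 0·5 + 1·3 + 0·1 = 78.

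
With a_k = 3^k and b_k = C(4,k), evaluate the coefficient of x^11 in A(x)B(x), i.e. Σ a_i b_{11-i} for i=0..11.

The convolution is the t^11 coefficient of A(t)B(t).
Σ = 1·0 + 3·0 + 9·0 + 27·0 + 81·0 + 243·0 + 729·0 + 2187·1 + 6561·4 + 19683·6 + 59049·4 + 177147·1 = 559872.

559872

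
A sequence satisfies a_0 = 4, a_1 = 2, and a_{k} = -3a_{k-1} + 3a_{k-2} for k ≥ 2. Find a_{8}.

The ordinary generating function has denominator 1 + 3t - 3t^2.
Iterating the recurrence: a_0,…,a_{8} = 4, 2, 6, -12, 54, -198, 756, -2862, 10854.

10854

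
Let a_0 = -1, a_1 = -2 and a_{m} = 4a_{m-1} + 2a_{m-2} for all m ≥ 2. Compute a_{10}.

The ordinary generating function has denominator 1 - 4x - 2x^2.
Iterating the recurrence: a_0,…,a_{10} = -1, -2, -10, -44, -196, -872, -3880, -17264, -76816, -341792, -1520800.

-1520800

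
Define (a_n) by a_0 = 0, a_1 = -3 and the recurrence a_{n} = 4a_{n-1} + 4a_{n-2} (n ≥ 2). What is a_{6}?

The ordinary generating function has denominator 1 - 4z - 4z^2.
Iterating the recurrence: a_0,…,a_{6} = 0, -3, -12, -60, -288, -1392, -6720.

-6720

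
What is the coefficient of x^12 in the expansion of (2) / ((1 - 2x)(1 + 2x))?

8192

Partial fractions give a closed form: a_n = (1)·2^n + (1)·(-2)^n.
At n = 12: a_12 = 8192.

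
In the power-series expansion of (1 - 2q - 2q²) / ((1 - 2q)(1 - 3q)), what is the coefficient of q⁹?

7073

The denominator gives the recurrence a_n = 5a_(n−1) − 6a_(n−2) for n ≥ 3; the numerator fixes a_0 = 1, a_1 = 3, a_2 = 7.
Iterating: 1, 3, 7, 17, 43, 113, 307, 857, 2443, 7073, so a_9 = 7073.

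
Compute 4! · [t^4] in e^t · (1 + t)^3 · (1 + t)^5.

The EGF product rule gives c_4 = Σ_{k_1+k_2+k_3=4} C(4; k_1,k_2,k_3) · ∏ g_i(k_i), where e^t gives (1)^k; (1+t)^3 gives the falling factorial (3)_k; (1+t)^5 gives the falling factorial (5)_k.
g_1(k) for k = 0…4: 1, 1, 1, 1, 1.
g_2(k) for k = 0…4: 1, 3, 6, 6, 0.
g_3(k) for k = 0…4: 1, 5, 20, 60, 120.
First combine the last two factors: h(k) = Σ_j C(k,j)·g_2(j)·g_3(k−j) for k = 0…4: 1, 8, 56, 336, 1680.
c_4 = Σ_k C(4,k)·g_1(k)·h(4−k) = 1·1·1680 + 4·1·336 + 6·1·56 + 4·1·8 + 1·1·1 = 1680 + 1344 + 336 + 32 + 1 = 3393.

3393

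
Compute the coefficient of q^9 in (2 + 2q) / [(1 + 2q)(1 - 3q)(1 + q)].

23210

The denominator gives the recurrence a_n = 7a_(n−2) + 6a_(n−3) for n ≥ 3; the numerator fixes a_0 = 2, a_1 = 2, a_2 = 14.
Iterating: 2, 2, 14, 26, 110, 266, 926, 2522, 8078, 23210, so a_9 = 23210.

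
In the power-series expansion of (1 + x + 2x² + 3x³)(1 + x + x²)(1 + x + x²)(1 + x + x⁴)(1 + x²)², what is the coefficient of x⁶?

95

(1 + x + 2x² + 3x³) has coefficients 1,1,2,3 for degrees 0…3.
(1 + x + x²) has coefficients 1,1,1,0,0,0,0 for degrees 0…6.
Multiplying by (1 + x + x²) gives running coefficients 1,2,3,2,1,0,0 for degrees 0…6.
Multiplying by (1 + x + x⁴) gives running coefficients 1,3,5,5,4,3,3 for degrees 0…6.
Finally multiplying by (1 + x²)², the product of all factors after the first has coefficients 1,3,7,11,15,16,16 for degrees 0…6.
[x⁶] = 1·16 + 1·16 + 2·15 + 3·11 = 95.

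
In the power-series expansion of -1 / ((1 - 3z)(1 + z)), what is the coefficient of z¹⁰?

-44287

Partial fractions give a closed form: a_n = (-3/4)·3^n + (-1/4)·(-1)^n.
At n = 10: a_10 = -44287.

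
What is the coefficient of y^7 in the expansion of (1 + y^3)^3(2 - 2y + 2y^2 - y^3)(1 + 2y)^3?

36

(1 + y^3)^3 has coefficients 1,0,0,3,0,0,3,0 for degrees 0…7.
(2 - 2y + 2y^2 - y^3) has coefficients 2,-2,2,-1,0,0,0,0 for degrees 0…7.
Finally multiplying by (1 + 2y)^3, the product of all factors after the first has coefficients 2,10,14,3,2,4,-8,0 for degrees 0…7.
[y^7] = 1·0 + 3·2 + 3·10 = 36.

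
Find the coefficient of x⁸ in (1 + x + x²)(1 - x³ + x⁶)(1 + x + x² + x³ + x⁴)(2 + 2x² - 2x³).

(1 + x + x²) has coefficients 1,1,1 for degrees 0…2.
(1 - x³ + x⁶) has coefficients 1,0,0,-1,0,0,1,0,0 for degrees 0…8.
Multiplying by (1 + x + x² + x³ + x⁴) gives running coefficients 1,1,1,0,0,-1,0,0,1 for degrees 0…8.
Finally multiplying by (2 + 2x² - 2x³), the product of all factors after the first has coefficients 2,2,4,0,0,-4,0,-2,4 for degrees 0…8.
[x⁸] = 1·4 + 1·(-2) + 1·0 = 2.

2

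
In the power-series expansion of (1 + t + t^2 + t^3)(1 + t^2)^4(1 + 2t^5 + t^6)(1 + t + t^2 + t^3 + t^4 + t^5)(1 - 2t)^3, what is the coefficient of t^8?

(1 + t + t^2 + t^3) has coefficients 1,1,1,1 for degrees 0…3.
(1 + t^2)^4 has coefficients 1,0,4,0,6,0,4,0,1 for degrees 0…8.
Multiplying by (1 + 2t^5 + t^6) gives running coefficients 1,0,4,0,6,2,5,8,5 for degrees 0…8.
Multiplying by (1 + t + t^2 + t^3 + t^4 + t^5) gives running coefficients 1,1,5,5,11,13,17,25,26 for degrees 0…8.
Finally multiplying by (1 - 2t)^3, the product of all factors after the first has coefficients 1,-5,11,-21,33,-33,31,-9,-24 for degrees 0…8.
[t^8] = 1·(-24) + 1·(-9) + 1·31 + 1·(-33) = -35.

-35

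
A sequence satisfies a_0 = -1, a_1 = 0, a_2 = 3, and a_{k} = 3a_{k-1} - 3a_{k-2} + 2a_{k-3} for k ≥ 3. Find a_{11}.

1365

The ordinary generating function has denominator 1 - 3q + 3q^2 - 2q^3.
Iterating the recurrence: a_0,…,a_{11} = -1, 0, 3, 7, 12, 21, 41, 84, 171, 343, 684, 1365.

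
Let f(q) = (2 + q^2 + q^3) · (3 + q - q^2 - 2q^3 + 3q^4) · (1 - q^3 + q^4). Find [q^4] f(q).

10

(2 + q^2 + q^3) has coefficients 2,0,1,1 for degrees 0…3.
(3 + q - q^2 - 2q^3 + 3q^4) has coefficients 3,1,-1,-2,3 for degrees 0…4.
Finally multiplying by (1 - q^3 + q^4), the product of all factors after the first has coefficients 3,1,-1,-5,5 for degrees 0…4.
[q^4] = 2·5 + 1·(-1) + 1·1 = 10.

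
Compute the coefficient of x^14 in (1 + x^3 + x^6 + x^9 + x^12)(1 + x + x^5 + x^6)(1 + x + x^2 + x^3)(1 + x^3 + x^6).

(1 + x^3 + x^6 + x^9 + x^12) has coefficients 1,0,0,1,0,0,1,0,0,1,0,0,1 for degrees 0…12.
(1 + x + x^5 + x^6) has coefficients 1,1,0,0,0,1,1,0,0,0,0,0,0,0,0 for degrees 0…14.
Multiplying by (1 + x + x^2 + x^3) gives running coefficients 1,2,2,2,1,1,2,2,2,1,0,0,0,0,0 for degrees 0…14.
Finally multiplying by (1 + x^3 + x^6), the product of all factors after the first has coefficients 1,2,2,3,3,3,5,5,5,5,3,3,3,2,2 for degrees 0…14.
[x^14] = 1·2 + 1·3 + 1·5 + 1·3 + 1·2 = 15.

15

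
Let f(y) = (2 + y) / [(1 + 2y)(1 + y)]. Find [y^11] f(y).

-6143

Partial fractions give a closed form: a_n = (3)·(-2)^n + (-1)·(-1)^n.
At n = 11: a_11 = -6143.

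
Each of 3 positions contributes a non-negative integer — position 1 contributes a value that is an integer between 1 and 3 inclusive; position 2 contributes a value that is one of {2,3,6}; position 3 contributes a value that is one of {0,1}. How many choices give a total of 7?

2

The generating function for the choices is (y + y^2 + y^3)·(y^2 + y^3 + y^6)·(1 + y); the count is [y^7].
(y + y^2 + y^3) has coefficients 0,1,1,1 for degrees 0…3.
(y^2 + y^3 + y^6) has coefficients 0,0,1,1,0,0,1,0 for degrees 0…7.
Finally multiplying by (1 + y), the product of all factors after the first has coefficients 0,0,1,2,1,0,1,1 for degrees 0…7.
[y^7] = 1·1 + 1·0 + 1·1 = 2.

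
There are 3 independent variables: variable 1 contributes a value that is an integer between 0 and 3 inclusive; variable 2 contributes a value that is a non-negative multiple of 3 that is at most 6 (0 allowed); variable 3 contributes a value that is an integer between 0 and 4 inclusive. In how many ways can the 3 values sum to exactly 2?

3

The generating function for the choices is (1 + x + x^2 + x^3)·(1 + x^3 + x^6)·(1 + x + x^2 + x^3 + x^4); the count is [x^2].
(1 + x + x^2 + x^3) has coefficients 1,1,1 for degrees 0…2.
(1 + x^3 + x^6) has coefficients 1,0,0 for degrees 0…2.
Finally multiplying by (1 + x + x^2 + x^3 + x^4), the product of all factors after the first has coefficients 1,1,1 for degrees 0…2.
[x^2] = 1·1 + 1·1 + 1·1 = 3.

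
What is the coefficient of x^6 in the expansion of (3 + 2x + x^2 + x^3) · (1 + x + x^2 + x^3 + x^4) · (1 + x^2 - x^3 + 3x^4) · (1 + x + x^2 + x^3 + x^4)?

75

(3 + 2x + x^2 + x^3) has coefficients 3,2,1,1 for degrees 0…3.
(1 + x + x^2 + x^3 + x^4) has coefficients 1,1,1,1,1,0,0 for degrees 0…6.
Multiplying by (1 + x^2 - x^3 + 3x^4) gives running coefficients 1,1,2,1,4,3,3 for degrees 0…6.
Finally multiplying by (1 + x + x^2 + x^3 + x^4), the product of all factors after the first has coefficients 1,2,4,5,9,11,13 for degrees 0…6.
[x^6] = 3·13 + 2·11 + 1·9 + 1·5 = 75.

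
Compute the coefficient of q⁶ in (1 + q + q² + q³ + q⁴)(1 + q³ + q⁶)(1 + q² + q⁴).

(1 + q + q² + q³ + q⁴) has coefficients 1,1,1,1,1 for degrees 0…4.
(1 + q³ + q⁶) has coefficients 1,0,0,1,0,0,1 for degrees 0…6.
Finally multiplying by (1 + q² + q⁴), the product of all factors after the first has coefficients 1,0,1,1,1,1,1 for degrees 0…6.
[q⁶] = 1·1 + 1·1 + 1·1 + 1·1 + 1·1 = 5.

5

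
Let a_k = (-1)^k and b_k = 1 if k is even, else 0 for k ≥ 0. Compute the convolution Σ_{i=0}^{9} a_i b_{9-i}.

-5

The convolution is the t^9 coefficient of A(t)B(t).
Σ = 1·0 − 1·1 + 1·0 − 1·1 + 1·0 − 1·1 + 1·0 − 1·1 + 1·0 − 1·1 = -5.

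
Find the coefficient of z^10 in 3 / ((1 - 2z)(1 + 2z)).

Partial fractions give a closed form: a_n = (3/2)·2^n + (3/2)·(-2)^n.
At n = 10: a_10 = 3072.

3072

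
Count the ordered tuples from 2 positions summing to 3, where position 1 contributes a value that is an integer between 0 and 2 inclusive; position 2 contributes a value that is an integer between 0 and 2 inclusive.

2

The generating function for the choices is (1 + x + x^2)·(1 + x + x^2); the count is [x^3].
(1 + x + x^2) has coefficients 1,1,1 for degrees 0…2.
(1 + x + x^2) has coefficients 1,1,1,0 for degrees 0…3.
[x^3] = 1·0 + 1·1 + 1·1 = 2.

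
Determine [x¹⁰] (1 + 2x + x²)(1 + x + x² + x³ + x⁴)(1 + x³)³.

15

(1 + 2x + x²) has coefficients 1,2,1 for degrees 0…2.
(1 + x + x² + x³ + x⁴) has coefficients 1,1,1,1,1,0,0,0,0,0,0 for degrees 0…10.
Finally multiplying by (1 + x³)³, the product of all factors after the first has coefficients 1,1,1,4,4,3,6,6,3,4,4 for degrees 0…10.
[x¹⁰] = 1·4 + 2·4 + 1·3 = 15.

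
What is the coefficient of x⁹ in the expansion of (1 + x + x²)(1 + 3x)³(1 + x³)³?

190

(1 + x + x²) has coefficients 1,1,1 for degrees 0…2.
(1 + 3x)³ has coefficients 1,9,27,27,0,0,0,0,0,0 for degrees 0…9.
Finally multiplying by (1 + x³)³, the product of all factors after the first has coefficients 1,9,27,30,27,81,84,27,81,82 for degrees 0…9.
[x⁹] = 1·82 + 1·81 + 1·27 = 190.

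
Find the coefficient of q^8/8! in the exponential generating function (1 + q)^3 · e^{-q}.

-191

The EGF product rule gives c_8 = Σ_{k_1+k_2=8} C(8; k_1,k_2) · ∏ g_i(k_i), where (1+q)^3 gives the falling factorial (3)_k; e^{-q} gives (-1)^k.
g_1(k) for k = 0…8: 1, 3, 6, 6, 0, 0, 0, 0, 0.
g_2(k) for k = 0…8: 1, -1, 1, -1, 1, -1, 1, -1, 1.
c_8 = Σ_k C(8,k)·g_1(k)·g_2(8−k) = 1·1·1 + 8·3·(-1) + 28·6·1 + 56·6·(-1) = 1 − 24 + 168 − 336 = -191.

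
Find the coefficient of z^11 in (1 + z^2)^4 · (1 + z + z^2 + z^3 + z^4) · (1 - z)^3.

-10

(1 + z^2)^4 has coefficients 1,0,4,0,6,0,4,0,1 for degrees 0…8.
(1 + z + z^2 + z^3 + z^4) has coefficients 1,1,1,1,1,0,0,0,0,0,0,0 for degrees 0…11.
Finally multiplying by (1 - z)^3, the product of all factors after the first has coefficients 1,-2,1,0,0,-1,2,-1,0,0,0,0 for degrees 0…11.
[z^11] = 1·0 + 4·0 + 6·(-1) + 4·(-1) + 1·0 = -10.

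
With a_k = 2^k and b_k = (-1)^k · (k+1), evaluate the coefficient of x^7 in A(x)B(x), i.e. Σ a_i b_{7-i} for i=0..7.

54

The convolution is the x^7 coefficient of A(x)B(x).
Σ = 1·(-8) + 2·7 + 4·(-6) + 8·5 + 16·(-4) + 32·3 + 64·(-2) + 128·1 = 54.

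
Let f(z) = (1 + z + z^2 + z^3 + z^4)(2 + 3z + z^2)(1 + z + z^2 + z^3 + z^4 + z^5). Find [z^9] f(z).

11

(1 + z + z^2 + z^3 + z^4) has coefficients 1,1,1,1,1 for degrees 0…4.
(2 + 3z + z^2) has coefficients 2,3,1,0,0,0,0,0,0,0 for degrees 0…9.
Finally multiplying by (1 + z + z^2 + z^3 + z^4 + z^5), the product of all factors after the first has coefficients 2,5,6,6,6,6,4,1,0,0 for degrees 0…9.
[z^9] = 1·0 + 1·0 + 1·1 + 1·4 + 1·6 = 11.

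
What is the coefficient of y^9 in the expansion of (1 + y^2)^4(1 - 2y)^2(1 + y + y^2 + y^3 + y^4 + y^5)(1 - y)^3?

(1 + y^2)^4 has coefficients 1,0,4,0,6,0,4,0,1 for degrees 0…8.
(1 - 2y)^2 has coefficients 1,-4,4,0,0,0,0,0,0,0 for degrees 0…9.
Multiplying by (1 + y + y^2 + y^3 + y^4 + y^5) gives running coefficients 1,-3,1,1,1,1,0,4,0,0 for degrees 0…9.
Finally multiplying by (1 - y)^3, the product of all factors after the first has coefficients 1,-6,13,-12,4,0,-1,6,-13,12 for degrees 0…9.
[y^9] = 1·12 + 4·6 + 6·0 + 4·(-12) + 1·(-6) = -18.

-18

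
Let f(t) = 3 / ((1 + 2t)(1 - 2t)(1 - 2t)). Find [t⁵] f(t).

The denominator gives the recurrence a_n = 2a_(n−1) + 4a_(n−2) − 8a_(n−3) for n ≥ 3; the numerator fixes a_0 = 3, a_1 = 6, a_2 = 24.
Iterating: 3, 6, 24, 48, 144, 288, so a_5 = 288.

288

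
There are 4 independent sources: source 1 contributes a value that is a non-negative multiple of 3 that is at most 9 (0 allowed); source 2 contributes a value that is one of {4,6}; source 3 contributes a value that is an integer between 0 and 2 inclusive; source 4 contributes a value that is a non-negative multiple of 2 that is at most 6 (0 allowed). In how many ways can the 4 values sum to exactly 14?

The generating function for the choices is (1 + z^3 + z^6 + z^9)·(z^4 + z^6)·(1 + z + z^2)·(1 + z^2 + z^4 + z^6); the count is [z^14].
(1 + z^3 + z^6 + z^9) has coefficients 1,0,0,1,0,0,1,0,0,1 for degrees 0…9.
(z^4 + z^6) has coefficients 0,0,0,0,1,0,1,0,0,0,0,0,0,0,0 for degrees 0…14.
Multiplying by (1 + z + z^2) gives running coefficients 0,0,0,0,1,1,2,1,1,0,0,0,0,0,0 for degrees 0…14.
Finally multiplying by (1 + z^2 + z^4 + z^6), the product of all factors after the first has coefficients 0,0,0,0,1,1,3,2,4,2,4,2,3,1,1 for degrees 0…14.
[z^14] = 1·1 + 1·2 + 1·4 + 1·1 = 8.

8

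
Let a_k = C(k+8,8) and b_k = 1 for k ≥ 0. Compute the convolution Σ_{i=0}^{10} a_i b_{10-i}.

Write out a_i and b_{10-i} for i = 0,…,10 and sum the products.
Σ = 1·1 + 9·1 + 45·1 + 165·1 + 495·1 + 1287·1 + 3003·1 + 6435·1 + 12870·1 + 24310·1 + 43758·1 = 92378.

92378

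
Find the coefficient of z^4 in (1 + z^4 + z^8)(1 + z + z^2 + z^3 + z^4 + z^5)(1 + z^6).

2

(1 + z^4 + z^8) has coefficients 1,0,0,0,1 for degrees 0…4.
(1 + z + z^2 + z^3 + z^4 + z^5) has coefficients 1,1,1,1,1 for degrees 0…4.
Finally multiplying by (1 + z^6), the product of all factors after the first has coefficients 1,1,1,1,1 for degrees 0…4.
[z^4] = 1·1 + 1·1 = 2.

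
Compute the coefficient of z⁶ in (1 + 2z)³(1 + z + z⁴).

12

(1 + 2z)³ has coefficients 1,6,12,8 for degrees 0…3.
(1 + z + z⁴) has coefficients 1,1,0,0,1,0,0 for degrees 0…6.
[z⁶] = 1·0 + 6·0 + 12·1 + 8·0 = 12.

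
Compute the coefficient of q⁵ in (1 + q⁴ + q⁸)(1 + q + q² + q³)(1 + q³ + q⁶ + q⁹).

(1 + q⁴ + q⁸) has coefficients 1,0,0,0,1,0 for degrees 0…5.
(1 + q + q² + q³) has coefficients 1,1,1,1,0,0 for degrees 0…5.
Finally multiplying by (1 + q³ + q⁶ + q⁹), the product of all factors after the first has coefficients 1,1,1,2,1,1 for degrees 0…5.
[q⁵] = 1·1 + 1·1 = 2.

2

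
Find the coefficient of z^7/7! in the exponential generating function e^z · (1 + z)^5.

The EGF product rule gives c_7 = Σ_{k_1+k_2=7} C(7; k_1,k_2) · ∏ g_i(k_i), where e^z gives (1)^k; (1+z)^5 gives the falling factorial (5)_k.
g_1(k) for k = 0…7: 1, 1, 1, 1, 1, 1, 1, 1.
g_2(k) for k = 0…7: 1, 5, 20, 60, 120, 120, 0, 0.
c_7 = Σ_k C(7,k)·g_1(k)·g_2(7−k) = 21·1·120 + 35·1·120 + 35·1·60 + 21·1·20 + 7·1·5 + 1·1·1 = 2520 + 4200 + 2100 + 420 + 35 + 1 = 9276.

9276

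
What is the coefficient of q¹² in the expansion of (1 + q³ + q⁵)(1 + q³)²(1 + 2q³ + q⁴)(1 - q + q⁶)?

8

(1 + q³ + q⁵) has coefficients 1,0,0,1,0,1 for degrees 0…5.
(1 + q³)² has coefficients 1,0,0,2,0,0,1,0,0,0,0,0,0 for degrees 0…12.
Multiplying by (1 + 2q³ + q⁴) gives running coefficients 1,0,0,4,1,0,5,2,0,2,1,0,0 for degrees 0…12.
Finally multiplying by (1 - q + q⁶), the product of all factors after the first has coefficients 1,-1,0,4,-3,-1,6,-3,-2,6,0,-1,5 for degrees 0…12.
[q¹²] = 1·5 + 1·6 + 1·(-3) = 8.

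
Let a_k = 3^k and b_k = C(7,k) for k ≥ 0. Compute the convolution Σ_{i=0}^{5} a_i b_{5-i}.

1818

Write out a_i and b_{5-i} for i = 0,…,5 and sum the products.
Σ = 1·21 + 3·35 + 9·35 + 27·21 + 81·7 + 243·1 = 1818.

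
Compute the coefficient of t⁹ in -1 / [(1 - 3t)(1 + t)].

Partial fractions give a closed form: a_n = (-3/4)·3^n + (-1/4)·(-1)^n.
At n = 9: a_9 = -14762.

-14762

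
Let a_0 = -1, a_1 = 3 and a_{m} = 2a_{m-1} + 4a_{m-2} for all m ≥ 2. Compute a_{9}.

15360

The ordinary generating function has denominator 1 - 2t - 4t^2.
Iterating the recurrence: a_0,…,a_{9} = -1, 3, 2, 16, 40, 144, 448, 1472, 4736, 15360.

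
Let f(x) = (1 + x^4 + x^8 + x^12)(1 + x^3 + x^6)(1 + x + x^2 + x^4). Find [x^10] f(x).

(1 + x^4 + x^8 + x^12) has coefficients 1,0,0,0,1,0,0,0,1,0,0 for degrees 0…10.
(1 + x^3 + x^6) has coefficients 1,0,0,1,0,0,1,0,0,0,0 for degrees 0…10.
Finally multiplying by (1 + x + x^2 + x^4), the product of all factors after the first has coefficients 1,1,1,1,2,1,1,2,1,0,1 for degrees 0…10.
[x^10] = 1·1 + 1·1 + 1·1 = 3.

3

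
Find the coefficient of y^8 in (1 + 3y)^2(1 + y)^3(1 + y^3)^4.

(1 + 3y)^2 has coefficients 1,6,9 for degrees 0…2.
(1 + y)^3 has coefficients 1,3,3,1,0,0,0,0,0 for degrees 0…8.
Finally multiplying by (1 + y^3)^4, the product of all factors after the first has coefficients 1,3,3,5,12,12,10,18,18 for degrees 0…8.
[y^8] = 1·18 + 6·18 + 9·10 = 216.

216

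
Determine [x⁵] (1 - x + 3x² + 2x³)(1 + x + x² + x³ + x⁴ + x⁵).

5

(1 - x + 3x² + 2x³) has coefficients 1,-1,3,2 for degrees 0…3.
(1 + x + x² + x³ + x⁴ + x⁵) has coefficients 1,1,1,1,1,1 for degrees 0…5.
[x⁵] = 1·1 − 1·1 + 3·1 + 2·1 = 5.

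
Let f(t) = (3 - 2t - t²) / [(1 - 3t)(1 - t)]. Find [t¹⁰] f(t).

The denominator gives the recurrence a_n = 4a_(n−1) − 3a_(n−2) for n ≥ 3; the numerator fixes a_0 = 3, a_1 = 10, a_2 = 30.
Iterating: 3, 10, 30, 90, 270, 810, 2430, 7290, 21870, 65610, 196830, so a_10 = 196830.

196830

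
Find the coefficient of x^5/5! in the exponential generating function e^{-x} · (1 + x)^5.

-56

The EGF product rule gives c_5 = Σ_{k_1+k_2=5} C(5; k_1,k_2) · ∏ g_i(k_i), where e^{-x} gives (-1)^k; (1+x)^5 gives the falling factorial (5)_k.
g_1(k) for k = 0…5: 1, -1, 1, -1, 1, -1.
g_2(k) for k = 0…5: 1, 5, 20, 60, 120, 120.
c_5 = Σ_k C(5,k)·g_1(k)·g_2(5−k) = 1·1·120 + 5·(-1)·120 + 10·1·60 + 10·(-1)·20 + 5·1·5 + 1·(-1)·1 = 120 − 600 + 600 − 200 + 25 − 1 = -56.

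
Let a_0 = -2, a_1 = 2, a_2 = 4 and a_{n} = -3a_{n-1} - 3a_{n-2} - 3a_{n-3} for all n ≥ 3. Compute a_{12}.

The ordinary generating function has denominator 1 + 3q + 3q^2 + 3q^3.
Iterating the recurrence: a_0,…,a_{12} = -2, 2, 4, -12, 18, -30, 72, -180, 414, -918, 2052, -4644, 10530.

10530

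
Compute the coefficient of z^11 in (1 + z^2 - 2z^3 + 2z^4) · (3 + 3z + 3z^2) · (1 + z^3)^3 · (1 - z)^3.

(1 + z^2 - 2z^3 + 2z^4) has coefficients 1,0,1,-2,2 for degrees 0…4.
(3 + 3z + 3z^2) has coefficients 3,3,3,0,0,0,0,0,0,0,0,0 for degrees 0…11.
Multiplying by (1 + z^3)^3 gives running coefficients 3,3,3,9,9,9,9,9,9,3,3,3 for degrees 0…11.
Finally multiplying by (1 - z)^3, the product of all factors after the first has coefficients 3,-6,3,6,-12,6,0,0,0,-6,12,-6 for degrees 0…11.
[z^11] = 1·(-6) + 1·(-6) − 2·0 + 2·0 = -12.

-12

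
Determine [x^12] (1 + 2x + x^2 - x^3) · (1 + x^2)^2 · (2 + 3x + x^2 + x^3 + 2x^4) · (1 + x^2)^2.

(1 + 2x + x^2 - x^3) has coefficients 1,2,1,-1 for degrees 0…3.
(1 + x^2)^2 has coefficients 1,0,2,0,1,0,0,0,0,0,0,0,0 for degrees 0…12.
Multiplying by (2 + 3x + x^2 + x^3 + 2x^4) gives running coefficients 2,3,5,7,6,5,5,1,2,0,0,0,0 for degrees 0…12.
Finally multiplying by (1 + x^2)^2, the product of all factors after the first has coefficients 2,3,9,13,18,22,22,18,18,7,9,1,2 for degrees 0…12.
[x^12] = 1·2 + 2·1 + 1·9 − 1·7 = 6.

6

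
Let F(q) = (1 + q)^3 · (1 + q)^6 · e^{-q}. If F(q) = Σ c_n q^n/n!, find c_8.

The EGF product rule gives c_8 = Σ_{k_1+k_2+k_3=8} C(8; k_1,k_2,k_3) · ∏ g_i(k_i), where (1+q)^3 gives the falling factorial (3)_k; (1+q)^6 gives the falling factorial (6)_k; e^{-q} gives (-1)^k.
g_1(k) for k = 0…8: 1, 3, 6, 6, 0, 0, 0, 0, 0.
g_2(k) for k = 0…8: 1, 6, 30, 120, 360, 720, 720, 0, 0.
g_3(k) for k = 0…8: 1, -1, 1, -1, 1, -1, 1, -1, 1.
First combine the last two factors: h(k) = Σ_j C(k,j)·g_2(j)·g_3(k−j) for k = 0…8: 1, 5, 19, 47, 37, -151, -185, 1091, -887.
c_8 = Σ_k C(8,k)·g_1(k)·h(8−k) = 1·1·(-887) + 8·3·1091 + 28·6·(-185) + 56·6·(-151) = −887 + 26184 − 31080 − 50736 = -56519.

-56519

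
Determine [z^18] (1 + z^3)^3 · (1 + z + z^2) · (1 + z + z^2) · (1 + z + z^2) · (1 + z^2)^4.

79

(1 + z^3)^3 has coefficients 1,0,0,3,0,0,3,0,0,1 for degrees 0…9.
(1 + z + z^2) has coefficients 1,1,1,0,0,0,0,0,0,0,0,0,0,0,0,0,0,0,0 for degrees 0…18.
Multiplying by (1 + z + z^2) gives running coefficients 1,2,3,2,1,0,0,0,0,0,0,0,0,0,0,0,0,0,0 for degrees 0…18.
Multiplying by (1 + z + z^2) gives running coefficients 1,3,6,7,6,3,1,0,0,0,0,0,0,0,0,0,0,0,0 for degrees 0…18.
Finally multiplying by (1 + z^2)^4, the product of all factors after the first has coefficients 1,3,10,19,36,49,65,66,65,49,36,19,10,3,1,0,0,0,0 for degrees 0…18.
[z^18] = 1·0 + 3·0 + 3·10 + 1·49 = 79.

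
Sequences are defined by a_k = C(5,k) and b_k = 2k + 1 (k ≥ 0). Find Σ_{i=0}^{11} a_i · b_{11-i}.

This is [x^11] in the product of the two ordinary generating functions.
Σ = 1·23 + 5·21 + 10·19 + 10·17 + 5·15 + 1·13 + 0·11 + 0·9 + 0·7 + 0·5 + 0·3 + 0·1 = 576.

576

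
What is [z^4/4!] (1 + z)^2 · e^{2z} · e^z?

The EGF product rule gives c_4 = Σ_{k_1+k_2+k_3=4} C(4; k_1,k_2,k_3) · ∏ g_i(k_i), where (1+z)^2 gives the falling factorial (2)_k; e^{2z} gives (2)^k; e^z gives (1)^k.
g_1(k) for k = 0…4: 1, 2, 2, 0, 0.
g_2(k) for k = 0…4: 1, 2, 4, 8, 16.
g_3(k) for k = 0…4: 1, 1, 1, 1, 1.
First combine the last two factors: h(k) = Σ_j C(k,j)·g_2(j)·g_3(k−j) for k = 0…4: 1, 3, 9, 27, 81.
c_4 = Σ_k C(4,k)·g_1(k)·h(4−k) = 1·1·81 + 4·2·27 + 6·2·9 = 81 + 216 + 108 = 405.

405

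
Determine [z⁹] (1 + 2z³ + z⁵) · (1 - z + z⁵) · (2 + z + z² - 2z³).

4

(1 + 2z³ + z⁵) has coefficients 1,0,0,2,0,1 for degrees 0…5.
(1 - z + z⁵) has coefficients 1,-1,0,0,0,1,0,0,0,0 for degrees 0…9.
Finally multiplying by (2 + z + z² - 2z³), the product of all factors after the first has coefficients 2,-1,0,-3,2,2,1,1,-2,0 for degrees 0…9.
[z⁹] = 1·0 + 2·1 + 1·2 = 4.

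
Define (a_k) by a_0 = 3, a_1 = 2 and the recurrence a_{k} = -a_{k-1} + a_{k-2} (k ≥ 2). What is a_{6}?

The ordinary generating function has denominator 1 + z - z^2.
Iterating the recurrence: a_0,…,a_{6} = 3, 2, 1, 1, 0, 1, -1.

-1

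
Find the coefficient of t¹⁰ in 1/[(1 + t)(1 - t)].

1

Partial fractions give a closed form: a_n = (1/2)·(-1)^n + (1/2)·1^n.
At n = 10: a_10 = 1.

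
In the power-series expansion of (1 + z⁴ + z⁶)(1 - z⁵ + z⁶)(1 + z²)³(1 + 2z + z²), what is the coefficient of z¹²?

4

(1 + z⁴ + z⁶) has coefficients 1,0,0,0,1,0,1 for degrees 0…6.
(1 - z⁵ + z⁶) has coefficients 1,0,0,0,0,-1,1,0,0,0,0,0,0 for degrees 0…12.
Multiplying by (1 + z²)³ gives running coefficients 1,0,3,0,3,-1,2,-3,3,-3,3,-1,1 for degrees 0…12.
Finally multiplying by (1 + 2z + z²), the product of all factors after the first has coefficients 1,2,4,6,6,5,3,0,-1,0,0,2,2 for degrees 0…12.
[z¹²] = 1·2 + 1·(-1) + 1·3 = 4.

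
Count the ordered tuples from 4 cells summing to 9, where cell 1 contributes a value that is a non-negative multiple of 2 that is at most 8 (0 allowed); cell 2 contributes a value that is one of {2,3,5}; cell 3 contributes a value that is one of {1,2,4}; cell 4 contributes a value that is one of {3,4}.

6

The generating function for the choices is (1 + x^2 + x^4 + x^6 + x^8)·(x^2 + x^3 + x^5)·(x + x^2 + x^4)·(x^3 + x^4); the count is [x^9].
(1 + x^2 + x^4 + x^6 + x^8) has coefficients 1,0,1,0,1,0,1,0,1 for degrees 0…8.
(x^2 + x^3 + x^5) has coefficients 0,0,1,1,0,1,0,0,0,0 for degrees 0…9.
Multiplying by (x + x^2 + x^4) gives running coefficients 0,0,0,1,2,1,2,2,0,1 for degrees 0…9.
Finally multiplying by (x^3 + x^4), the product of all factors after the first has coefficients 0,0,0,0,0,0,1,3,3,3 for degrees 0…9.
[x^9] = 1·3 + 1·3 + 1·0 + 1·0 + 1·0 = 6.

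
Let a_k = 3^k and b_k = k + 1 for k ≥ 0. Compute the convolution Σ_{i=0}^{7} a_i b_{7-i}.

The convolution is the t^7 coefficient of A(t)B(t).
Σ = 1·8 + 3·7 + 9·6 + 27·5 + 81·4 + 243·3 + 729·2 + 2187·1 = 4916.

4916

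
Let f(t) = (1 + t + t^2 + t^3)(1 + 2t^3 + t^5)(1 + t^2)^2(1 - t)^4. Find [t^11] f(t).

-15

(1 + t + t^2 + t^3) has coefficients 1,1,1,1 for degrees 0…3.
(1 + 2t^3 + t^5) has coefficients 1,0,0,2,0,1,0,0,0,0,0,0 for degrees 0…11.
Multiplying by (1 + t^2)^2 gives running coefficients 1,0,2,2,1,5,0,4,0,1,0,0 for degrees 0…11.
Finally multiplying by (1 - t)^4, the product of all factors after the first has coefficients 1,-4,8,-10,6,5,-20,32,-35,30,-20,10 for degrees 0…11.
[t^11] = 1·10 + 1·(-20) + 1·30 + 1·(-35) = -15.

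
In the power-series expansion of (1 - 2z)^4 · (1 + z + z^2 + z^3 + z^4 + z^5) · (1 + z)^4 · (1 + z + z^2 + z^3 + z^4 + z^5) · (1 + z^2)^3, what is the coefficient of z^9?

-92

(1 - 2z)^4 has coefficients 1,-8,24,-32,16 for degrees 0…4.
(1 + z + z^2 + z^3 + z^4 + z^5) has coefficients 1,1,1,1,1,1,0,0,0,0 for degrees 0…9.
Multiplying by (1 + z)^4 gives running coefficients 1,5,11,15,16,16,15,11,5,1 for degrees 0…9.
Multiplying by (1 + z + z^2 + z^3 + z^4 + z^5) gives running coefficients 1,6,17,32,48,64,78,84,78,64 for degrees 0…9.
Finally multiplying by (1 + z^2)^3, the product of all factors after the first has coefficients 1,6,20,50,102,178,274,378,473,540 for degrees 0…9.
[z^9] = 1·540 − 8·473 + 24·378 − 32·274 + 16·178 = -92.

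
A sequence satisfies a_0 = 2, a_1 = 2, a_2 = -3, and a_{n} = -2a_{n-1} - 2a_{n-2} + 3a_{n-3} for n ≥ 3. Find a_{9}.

344

The ordinary generating function has denominator 1 + 2z + 2z^2 - 3z^3.
Iterating the recurrence: a_0,…,a_{9} = 2, 2, -3, 8, -4, -17, 66, -110, 37, 344.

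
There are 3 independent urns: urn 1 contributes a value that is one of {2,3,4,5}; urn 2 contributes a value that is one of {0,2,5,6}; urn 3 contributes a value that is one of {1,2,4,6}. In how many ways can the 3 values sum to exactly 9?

The generating function for the choices is (t² + t³ + t⁴ + t⁵)·(1 + t² + t⁵ + t⁶)·(t + t² + t⁴ + t⁶); the count is [t⁹].
(t² + t³ + t⁴ + t⁵) has coefficients 0,0,1,1,1,1 for degrees 0…5.
(1 + t² + t⁵ + t⁶) has coefficients 1,0,1,0,0,1,1,0,0,0 for degrees 0…9.
Finally multiplying by (t + t² + t⁴ + t⁶), the product of all factors after the first has coefficients 0,1,1,1,2,0,3,2,2,1 for degrees 0…9.
[t⁹] = 1·2 + 1·3 + 1·0 + 1·2 = 7.

7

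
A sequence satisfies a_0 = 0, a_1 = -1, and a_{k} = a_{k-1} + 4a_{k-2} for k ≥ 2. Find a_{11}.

The ordinary generating function has denominator 1 - z - 4z^2.
Iterating the recurrence: a_0,…,a_{11} = 0, -1, -1, -5, -9, -29, -65, -181, -441, -1165, -2929, -7589.

-7589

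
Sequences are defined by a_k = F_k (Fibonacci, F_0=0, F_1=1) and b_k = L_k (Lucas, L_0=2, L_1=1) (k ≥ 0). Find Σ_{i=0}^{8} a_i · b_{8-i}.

This is [x^8] in the product of the two ordinary generating functions.
Σ = 0·47 + 1·29 + 1·18 + 2·11 + 3·7 + 5·4 + 8·3 + 13·1 + 21·2 = 189.

189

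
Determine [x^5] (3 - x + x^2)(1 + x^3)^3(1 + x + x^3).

(3 - x + x^2) has coefficients 3,-1,1 for degrees 0…2.
(1 + x^3)^3 has coefficients 1,0,0,3,0,0 for degrees 0…5.
Finally multiplying by (1 + x + x^3), the product of all factors after the first has coefficients 1,1,0,4,3,0 for degrees 0…5.
[x^5] = 3·0 − 1·3 + 1·4 = 1.

1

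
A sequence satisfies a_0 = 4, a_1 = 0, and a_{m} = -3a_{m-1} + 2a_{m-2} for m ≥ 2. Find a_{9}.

The ordinary generating function has denominator 1 + 3q - 2q^2.
Iterating the recurrence: a_0,…,a_{9} = 4, 0, 8, -24, 88, -312, 1112, -3960, 14104, -50232.

-50232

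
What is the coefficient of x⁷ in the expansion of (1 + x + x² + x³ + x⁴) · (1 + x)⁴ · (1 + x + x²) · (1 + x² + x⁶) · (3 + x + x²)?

411

(1 + x + x² + x³ + x⁴) has coefficients 1,1,1,1,1 for degrees 0…4.
(1 + x)⁴ has coefficients 1,4,6,4,1,0,0,0 for degrees 0…7.
Multiplying by (1 + x + x²) gives running coefficients 1,5,11,14,11,5,1,0 for degrees 0…7.
Multiplying by (1 + x² + x⁶) gives running coefficients 1,5,12,19,22,19,13,10 for degrees 0…7.
Finally multiplying by (3 + x + x²), the product of all factors after the first has coefficients 3,16,42,74,97,98,80,62 for degrees 0…7.
[x⁷] = 1·62 + 1·80 + 1·98 + 1·97 + 1·74 = 411.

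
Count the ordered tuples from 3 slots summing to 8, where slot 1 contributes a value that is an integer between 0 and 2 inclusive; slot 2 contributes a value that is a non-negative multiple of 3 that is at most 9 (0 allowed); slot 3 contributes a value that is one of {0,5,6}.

3

The generating function for the choices is (1 + q + q^2)·(1 + q^3 + q^6 + q^9)·(1 + q^5 + q^6); the count is [q^8].
(1 + q + q^2) has coefficients 1,1,1 for degrees 0…2.
(1 + q^3 + q^6 + q^9) has coefficients 1,0,0,1,0,0,1,0,0 for degrees 0…8.
Finally multiplying by (1 + q^5 + q^6), the product of all factors after the first has coefficients 1,0,0,1,0,1,2,0,1 for degrees 0…8.
[q^8] = 1·1 + 1·0 + 1·2 = 3.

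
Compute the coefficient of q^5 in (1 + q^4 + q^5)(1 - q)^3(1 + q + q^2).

-2

(1 + q^4 + q^5) has coefficients 1,0,0,0,1,1 for degrees 0…5.
(1 - q)^3 has coefficients 1,-3,3,-1,0,0 for degrees 0…5.
Finally multiplying by (1 + q + q^2), the product of all factors after the first has coefficients 1,-2,1,-1,2,-1 for degrees 0…5.
[q^5] = 1·(-1) + 1·(-2) + 1·1 = -2.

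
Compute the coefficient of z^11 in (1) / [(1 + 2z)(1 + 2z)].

-24576

The denominator gives the recurrence a_n = −4a_(n−1) − 4a_(n−2) for n ≥ 2; the numerator fixes a_0 = 1, a_1 = -4.
Iterating: 1, -4, 12, -32, 80, -192, 448, -1024, 2304, -5120, 11264, -24576, so a_11 = -24576.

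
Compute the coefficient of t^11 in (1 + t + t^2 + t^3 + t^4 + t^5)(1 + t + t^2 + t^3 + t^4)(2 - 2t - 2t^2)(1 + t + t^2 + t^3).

-26

(1 + t + t^2 + t^3 + t^4 + t^5) has coefficients 1,1,1,1,1,1 for degrees 0…5.
(1 + t + t^2 + t^3 + t^4) has coefficients 1,1,1,1,1,0,0,0,0,0,0,0 for degrees 0…11.
Multiplying by (2 - 2t - 2t^2) gives running coefficients 2,0,-2,-2,-2,-4,-2,0,0,0,0,0 for degrees 0…11.
Finally multiplying by (1 + t + t^2 + t^3), the product of all factors after the first has coefficients 2,2,0,-2,-6,-10,-10,-8,-6,-2,0,0 for degrees 0…11.
[t^11] = 1·0 + 1·0 + 1·(-2) + 1·(-6) + 1·(-8) + 1·(-10) = -26.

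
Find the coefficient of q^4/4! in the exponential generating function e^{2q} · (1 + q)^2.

128

The EGF product rule gives c_4 = Σ_{k_1+k_2=4} C(4; k_1,k_2) · ∏ g_i(k_i), where e^{2q} gives (2)^k; (1+q)^2 gives the falling factorial (2)_k.
g_1(k) for k = 0…4: 1, 2, 4, 8, 16.
g_2(k) for k = 0…4: 1, 2, 2, 0, 0.
c_4 = Σ_k C(4,k)·g_1(k)·g_2(4−k) = 6·4·2 + 4·8·2 + 1·16·1 = 48 + 64 + 16 = 128.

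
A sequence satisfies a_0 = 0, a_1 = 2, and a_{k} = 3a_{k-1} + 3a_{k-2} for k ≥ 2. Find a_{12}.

The ordinary generating function has denominator 1 - 3z - 3z^2.
Iterating the recurrence: a_0,…,a_{12} = 0, 2, 6, 24, 90, 342, 1296, 4914, 18630, 70632, 267786, 1015254, 3849120.

3849120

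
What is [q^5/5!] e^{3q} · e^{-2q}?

1

The EGF product rule gives c_5 = Σ_{k_1+k_2=5} C(5; k_1,k_2) · ∏ g_i(k_i), where e^{3q} gives (3)^k; e^{-2q} gives (-2)^k.
g_1(k) for k = 0…5: 1, 3, 9, 27, 81, 243.
g_2(k) for k = 0…5: 1, -2, 4, -8, 16, -32.
c_5 = Σ_k C(5,k)·g_1(k)·g_2(5−k) = 1·1·(-32) + 5·3·16 + 10·9·(-8) + 10·27·4 + 5·81·(-2) + 1·243·1 = −32 + 240 − 720 + 1080 − 810 + 243 = 1.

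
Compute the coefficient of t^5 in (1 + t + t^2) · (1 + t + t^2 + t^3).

(1 + t + t^2) has coefficients 1,1,1 for degrees 0…2.
(1 + t + t^2 + t^3) has coefficients 1,1,1,1,0,0 for degrees 0…5.
[t^5] = 1·0 + 1·0 + 1·1 = 1.

1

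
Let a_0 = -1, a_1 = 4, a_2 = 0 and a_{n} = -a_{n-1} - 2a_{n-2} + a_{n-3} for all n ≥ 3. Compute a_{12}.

The ordinary generating function has denominator 1 + x + 2x^2 - x^3.
Iterating the recurrence: a_0,…,a_{12} = -1, 4, 0, -9, 13, 5, -40, 43, 42, -168, 127, 251, -673.

-673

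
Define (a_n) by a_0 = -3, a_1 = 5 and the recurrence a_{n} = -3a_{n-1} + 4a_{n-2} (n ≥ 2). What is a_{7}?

26213

The ordinary generating function has denominator 1 + 3q - 4q^2.
Iterating the recurrence: a_0,…,a_{7} = -3, 5, -27, 101, -411, 1637, -6555, 26213.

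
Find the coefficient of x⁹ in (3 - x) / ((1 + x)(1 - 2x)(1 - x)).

1705

Partial fractions give a closed form: a_n = (2/3)·(-1)^n + (10/3)·2^n + (-1)·1^n.
At n = 9: a_9 = 1705.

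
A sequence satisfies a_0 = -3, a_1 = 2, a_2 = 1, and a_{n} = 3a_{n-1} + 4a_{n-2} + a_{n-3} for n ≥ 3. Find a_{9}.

The ordinary generating function has denominator 1 - 3x - 4x^2 - x^3.
Iterating the recurrence: a_0,…,a_{9} = -3, 2, 1, 8, 30, 123, 497, 2013, 8150, 32999.

32999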